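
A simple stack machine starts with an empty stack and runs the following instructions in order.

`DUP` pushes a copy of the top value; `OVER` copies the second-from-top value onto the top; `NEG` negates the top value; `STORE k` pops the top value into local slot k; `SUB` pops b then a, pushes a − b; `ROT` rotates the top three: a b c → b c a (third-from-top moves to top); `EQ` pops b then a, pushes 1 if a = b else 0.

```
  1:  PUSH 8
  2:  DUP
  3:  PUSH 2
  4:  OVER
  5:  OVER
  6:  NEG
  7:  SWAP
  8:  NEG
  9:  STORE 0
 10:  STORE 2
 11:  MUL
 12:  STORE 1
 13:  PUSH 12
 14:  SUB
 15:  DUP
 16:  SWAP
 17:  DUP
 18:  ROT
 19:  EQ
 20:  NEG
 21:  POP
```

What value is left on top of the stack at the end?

PUSH 8  : [8]
DUP     : [8, 8]
PUSH 2  : [8, 8, 2]
OVER    : [8, 8, 2, 8]
OVER    : [8, 8, 2, 8, 2]
NEG     : [8, 8, 2, 8, -2]
SWAP    : [8, 8, 2, -2, 8]
NEG     : [8, 8, 2, -2, -8]
STORE 0 : [8, 8, 2, -2]
STORE 2 : [8, 8, 2]
MUL     : [8, 16]
STORE 1 : [8]
PUSH 12 : [8, 12]
SUB     : [-4]
DUP     : [-4, -4]
SWAP    : [-4, -4]
DUP     : [-4, -4, -4]
ROT     : [-4, -4, -4]
EQ      : [-4, 1]
NEG     : [-4, -1]
POP     : [-4]

-4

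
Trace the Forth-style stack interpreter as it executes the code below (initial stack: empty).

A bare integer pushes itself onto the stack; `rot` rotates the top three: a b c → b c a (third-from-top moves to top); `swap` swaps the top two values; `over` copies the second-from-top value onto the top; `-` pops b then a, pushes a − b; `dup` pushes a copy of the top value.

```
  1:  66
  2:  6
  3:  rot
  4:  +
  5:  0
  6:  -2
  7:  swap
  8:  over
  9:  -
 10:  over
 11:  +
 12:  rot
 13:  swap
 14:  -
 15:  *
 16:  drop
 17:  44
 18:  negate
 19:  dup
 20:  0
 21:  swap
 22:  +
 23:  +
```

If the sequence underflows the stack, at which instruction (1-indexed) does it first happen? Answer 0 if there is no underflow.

66 -> [66]
6  -> [66, 6]
rot  — needs 3 operands, stack has 2 → underflow

3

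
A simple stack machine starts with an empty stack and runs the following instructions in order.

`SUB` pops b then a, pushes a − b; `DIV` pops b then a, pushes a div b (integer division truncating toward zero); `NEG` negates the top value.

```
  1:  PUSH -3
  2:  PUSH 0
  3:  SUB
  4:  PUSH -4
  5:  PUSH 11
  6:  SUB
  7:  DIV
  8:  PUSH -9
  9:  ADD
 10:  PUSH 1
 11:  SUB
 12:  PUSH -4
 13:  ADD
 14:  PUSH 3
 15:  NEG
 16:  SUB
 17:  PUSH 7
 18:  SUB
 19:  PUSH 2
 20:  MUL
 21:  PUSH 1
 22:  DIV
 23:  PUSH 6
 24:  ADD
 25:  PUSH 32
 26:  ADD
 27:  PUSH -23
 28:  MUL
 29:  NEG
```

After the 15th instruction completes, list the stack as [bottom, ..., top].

[-14, -3]

PUSH -3 -> [-3]
PUSH 0  -> [-3, 0]
SUB     -> [-3]
PUSH -4 -> [-3, -4]
PUSH 11 -> [-3, -4, 11]
SUB     -> [-3, -15]
DIV     -> [0]
PUSH -9 -> [0, -9]
ADD     -> [-9]
PUSH 1  -> [-9, 1]
SUB     -> [-10]
PUSH -4 -> [-10, -4]
ADD     -> [-14]
PUSH 3  -> [-14, 3]
NEG     -> [-14, -3]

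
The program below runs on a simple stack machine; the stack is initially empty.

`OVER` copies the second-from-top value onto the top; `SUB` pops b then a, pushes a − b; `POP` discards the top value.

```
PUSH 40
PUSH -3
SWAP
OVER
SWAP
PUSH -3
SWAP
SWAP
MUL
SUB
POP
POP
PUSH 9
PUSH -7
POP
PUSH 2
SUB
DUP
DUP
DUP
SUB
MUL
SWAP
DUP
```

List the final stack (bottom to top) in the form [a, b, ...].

PUSH 40  [40]
PUSH -3  [40, -3]
SWAP     [-3, 40]
OVER     [-3, 40, -3]
SWAP     [-3, -3, 40]
PUSH -3  [-3, -3, 40, -3]
SWAP     [-3, -3, -3, 40]
SWAP     [-3, -3, 40, -3]
MUL      [-3, -3, -120]
SUB      [-3, 117]
POP      [-3]
POP      []
PUSH 9   [9]
PUSH -7  [9, -7]
POP      [9]
PUSH 2   [9, 2]
SUB      [7]
DUP      [7, 7]
DUP      [7, 7, 7]
DUP      [7, 7, 7, 7]
SUB      [7, 7, 0]
MUL      [7, 0]
SWAP     [0, 7]
DUP      [0, 7, 7]

[0, 7, 7]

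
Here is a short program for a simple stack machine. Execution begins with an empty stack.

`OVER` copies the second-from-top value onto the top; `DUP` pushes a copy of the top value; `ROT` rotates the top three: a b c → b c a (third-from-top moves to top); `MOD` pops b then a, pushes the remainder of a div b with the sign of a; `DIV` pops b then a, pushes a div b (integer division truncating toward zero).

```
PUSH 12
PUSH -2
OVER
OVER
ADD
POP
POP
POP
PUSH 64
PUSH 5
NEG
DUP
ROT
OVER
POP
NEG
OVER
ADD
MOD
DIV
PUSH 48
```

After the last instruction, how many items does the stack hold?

PUSH 12 : [12]
PUSH -2 : [12, -2]
OVER    : [12, -2, 12]
OVER    : [12, -2, 12, -2]
ADD     : [12, -2, 10]
POP     : [12, -2]
POP     : [12]
POP     : []
PUSH 64 : [64]
PUSH 5  : [64, 5]
NEG     : [64, -5]
DUP     : [64, -5, -5]
ROT     : [-5, -5, 64]
OVER    : [-5, -5, 64, -5]
POP     : [-5, -5, 64]
NEG     : [-5, -5, -64]
OVER    : [-5, -5, -64, -5]
ADD     : [-5, -5, -69]
MOD     : [-5, -5]
DIV     : [1]
PUSH 48 : [1, 48]

2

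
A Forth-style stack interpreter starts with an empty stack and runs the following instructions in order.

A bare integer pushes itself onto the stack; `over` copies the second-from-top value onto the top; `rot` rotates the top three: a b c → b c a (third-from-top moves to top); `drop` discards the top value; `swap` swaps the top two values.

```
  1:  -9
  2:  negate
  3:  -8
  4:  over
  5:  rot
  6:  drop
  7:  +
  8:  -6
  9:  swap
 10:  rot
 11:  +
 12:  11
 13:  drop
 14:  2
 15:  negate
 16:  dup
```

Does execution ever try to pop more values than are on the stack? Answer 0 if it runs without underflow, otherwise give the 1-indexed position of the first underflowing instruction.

10

-9     : -9
negate : 9
-8     : 9 -8
over   : 9 -8 9
rot    : -8 9 9
drop   : -8 9
+      : 1
-6     : 1 -6
swap   : -6 1
rot  — needs 3 operands, stack has 2 → underflow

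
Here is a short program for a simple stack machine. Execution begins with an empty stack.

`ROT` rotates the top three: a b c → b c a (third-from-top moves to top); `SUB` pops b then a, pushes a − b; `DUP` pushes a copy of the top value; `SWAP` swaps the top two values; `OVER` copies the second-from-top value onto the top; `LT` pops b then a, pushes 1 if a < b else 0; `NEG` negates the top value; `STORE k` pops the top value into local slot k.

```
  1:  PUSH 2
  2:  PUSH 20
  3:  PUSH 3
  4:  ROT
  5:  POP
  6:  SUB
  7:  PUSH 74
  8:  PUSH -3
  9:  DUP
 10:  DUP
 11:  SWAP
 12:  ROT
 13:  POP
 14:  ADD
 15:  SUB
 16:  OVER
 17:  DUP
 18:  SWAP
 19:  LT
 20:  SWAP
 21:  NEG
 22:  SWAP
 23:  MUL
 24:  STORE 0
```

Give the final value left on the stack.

17

PUSH 2  -> [2]
PUSH 20 -> [2, 20]
PUSH 3  -> [2, 20, 3]
ROT     -> [20, 3, 2]
POP     -> [20, 3]
SUB     -> [17]
PUSH 74 -> [17, 74]
PUSH -3 -> [17, 74, -3]
DUP     -> [17, 74, -3, -3]
DUP     -> [17, 74, -3, -3, -3]
SWAP    -> [17, 74, -3, -3, -3]
ROT     -> [17, 74, -3, -3, -3]
POP     -> [17, 74, -3, -3]
ADD     -> [17, 74, -6]
SUB     -> [17, 80]
OVER    -> [17, 80, 17]
DUP     -> [17, 80, 17, 17]
SWAP    -> [17, 80, 17, 17]
LT      -> [17, 80, 0]
SWAP    -> [17, 0, 80]
NEG     -> [17, 0, -80]
SWAP    -> [17, -80, 0]
MUL     -> [17, 0]
STORE 0 -> [17]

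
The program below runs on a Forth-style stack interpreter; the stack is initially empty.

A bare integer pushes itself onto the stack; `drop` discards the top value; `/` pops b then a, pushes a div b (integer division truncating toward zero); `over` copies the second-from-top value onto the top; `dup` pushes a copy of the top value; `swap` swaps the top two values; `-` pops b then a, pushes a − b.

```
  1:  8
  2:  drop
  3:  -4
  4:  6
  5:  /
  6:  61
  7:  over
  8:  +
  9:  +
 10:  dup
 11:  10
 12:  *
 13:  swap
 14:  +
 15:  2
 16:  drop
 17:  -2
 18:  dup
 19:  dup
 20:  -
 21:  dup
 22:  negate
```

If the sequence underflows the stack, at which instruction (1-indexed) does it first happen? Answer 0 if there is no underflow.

8      -> [8]
drop   -> []
-4     -> [-4]
6      -> [-4, 6]
/      -> [0]
61     -> [0, 61]
over   -> [0, 61, 0]
+      -> [0, 61]
+      -> [61]
dup    -> [61, 61]
10     -> [61, 61, 10]
*      -> [61, 610]
swap   -> [610, 61]
+      -> [671]
2      -> [671, 2]
drop   -> [671]
-2     -> [671, -2]
dup    -> [671, -2, -2]
dup    -> [671, -2, -2, -2]
-      -> [671, -2, 0]
dup    -> [671, -2, 0, 0]
negate -> [671, -2, 0, 0]

0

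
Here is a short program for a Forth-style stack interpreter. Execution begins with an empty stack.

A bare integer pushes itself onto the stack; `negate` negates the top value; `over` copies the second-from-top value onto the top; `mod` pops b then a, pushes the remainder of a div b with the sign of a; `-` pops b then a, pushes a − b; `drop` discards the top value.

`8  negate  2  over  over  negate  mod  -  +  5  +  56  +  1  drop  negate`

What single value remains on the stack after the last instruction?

8      -> [8]
negate -> [-8]
2      -> [-8, 2]
over   -> [-8, 2, -8]
over   -> [-8, 2, -8, 2]
negate -> [-8, 2, -8, -2]
mod    -> [-8, 2, 0]
-      -> [-8, 2]
+      -> [-6]
5      -> [-6, 5]
+      -> [-1]
56     -> [-1, 56]
+      -> [55]
1      -> [55, 1]
drop   -> [55]
negate -> [-55]

-55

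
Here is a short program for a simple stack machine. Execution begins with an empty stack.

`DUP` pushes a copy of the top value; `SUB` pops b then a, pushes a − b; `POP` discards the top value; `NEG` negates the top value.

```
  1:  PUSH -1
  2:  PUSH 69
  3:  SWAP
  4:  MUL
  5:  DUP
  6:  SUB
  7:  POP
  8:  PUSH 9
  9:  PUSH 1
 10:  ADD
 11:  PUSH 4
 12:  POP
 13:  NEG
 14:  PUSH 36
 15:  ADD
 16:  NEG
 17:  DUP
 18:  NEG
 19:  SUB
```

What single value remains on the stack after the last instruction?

PUSH -1 -> [-1]
PUSH 69 -> [-1, 69]
SWAP    -> [69, -1]
MUL     -> [-69]
DUP     -> [-69, -69]
SUB     -> [0]
POP     -> []
PUSH 9  -> [9]
PUSH 1  -> [9, 1]
ADD     -> [10]
PUSH 4  -> [10, 4]
POP     -> [10]
NEG     -> [-10]
PUSH 36 -> [-10, 36]
ADD     -> [26]
NEG     -> [-26]
DUP     -> [-26, -26]
NEG     -> [-26, 26]
SUB     -> [-52]

-52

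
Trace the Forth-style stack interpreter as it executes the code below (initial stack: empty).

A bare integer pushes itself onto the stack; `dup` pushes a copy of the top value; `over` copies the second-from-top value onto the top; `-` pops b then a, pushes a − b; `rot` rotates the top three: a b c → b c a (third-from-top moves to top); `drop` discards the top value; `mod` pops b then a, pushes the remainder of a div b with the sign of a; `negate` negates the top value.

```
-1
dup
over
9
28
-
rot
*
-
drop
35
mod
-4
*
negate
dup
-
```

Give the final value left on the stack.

-1     : [-1]
dup    : [-1, -1]
over   : [-1, -1, -1]
9      : [-1, -1, -1, 9]
28     : [-1, -1, -1, 9, 28]
-      : [-1, -1, -1, -19]
rot    : [-1, -1, -19, -1]
*      : [-1, -1, 19]
-      : [-1, -20]
drop   : [-1]
35     : [-1, 35]
mod    : [-1]
-4     : [-1, -4]
*      : [4]
negate : [-4]
dup    : [-4, -4]
-      : [0]

0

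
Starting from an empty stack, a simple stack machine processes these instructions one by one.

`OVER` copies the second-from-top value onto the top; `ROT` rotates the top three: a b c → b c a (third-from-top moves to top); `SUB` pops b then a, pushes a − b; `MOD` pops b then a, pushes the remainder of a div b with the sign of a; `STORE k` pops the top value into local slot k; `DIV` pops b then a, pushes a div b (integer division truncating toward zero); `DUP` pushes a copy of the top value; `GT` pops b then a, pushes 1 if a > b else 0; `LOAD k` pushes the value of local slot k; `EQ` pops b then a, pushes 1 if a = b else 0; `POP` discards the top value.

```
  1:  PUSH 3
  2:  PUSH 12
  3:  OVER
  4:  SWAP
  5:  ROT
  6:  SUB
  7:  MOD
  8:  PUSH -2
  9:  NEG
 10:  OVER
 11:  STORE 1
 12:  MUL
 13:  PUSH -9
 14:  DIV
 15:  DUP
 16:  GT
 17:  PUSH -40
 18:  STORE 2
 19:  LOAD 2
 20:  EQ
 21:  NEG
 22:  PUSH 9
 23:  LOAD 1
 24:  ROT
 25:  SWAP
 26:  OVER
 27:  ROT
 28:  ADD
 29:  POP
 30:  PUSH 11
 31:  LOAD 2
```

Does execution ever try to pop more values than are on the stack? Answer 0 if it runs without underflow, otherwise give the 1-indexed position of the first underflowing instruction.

PUSH 3    [3]
PUSH 12   [3, 12]
OVER      [3, 12, 3]
SWAP      [3, 3, 12]
ROT       [3, 12, 3]
SUB       [3, 9]
MOD       [3]
PUSH -2   [3, -2]
NEG       [3, 2]
OVER      [3, 2, 3]
STORE 1   [3, 2]
MUL       [6]
PUSH -9   [6, -9]
DIV       [0]
DUP       [0, 0]
GT        [0]
PUSH -40  [0, -40]
STORE 2   [0]
LOAD 2    [0, -40]
EQ        [0]
NEG       [0]
PUSH 9    [0, 9]
LOAD 1    [0, 9, 3]
ROT       [9, 3, 0]
SWAP      [9, 0, 3]
OVER      [9, 0, 3, 0]
ROT       [9, 3, 0, 0]
ADD       [9, 3, 0]
POP       [9, 3]
PUSH 11   [9, 3, 11]
LOAD 2    [9, 3, 11, -40]

0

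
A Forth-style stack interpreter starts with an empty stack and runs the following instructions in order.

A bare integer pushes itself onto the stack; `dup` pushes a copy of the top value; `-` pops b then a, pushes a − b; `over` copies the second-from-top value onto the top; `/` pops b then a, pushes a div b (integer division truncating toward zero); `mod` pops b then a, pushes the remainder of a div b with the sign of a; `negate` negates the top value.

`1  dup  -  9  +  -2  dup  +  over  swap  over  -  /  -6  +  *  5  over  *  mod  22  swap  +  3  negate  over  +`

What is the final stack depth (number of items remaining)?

2

1      → [1]
dup    → [1, 1]
-      → [0]
9      → [0, 9]
+      → [9]
-2     → [9, -2]
dup    → [9, -2, -2]
+      → [9, -4]
over   → [9, -4, 9]
swap   → [9, 9, -4]
over   → [9, 9, -4, 9]
-      → [9, 9, -13]
/      → [9, 0]
-6     → [9, 0, -6]
+      → [9, -6]
*      → [-54]
5      → [-54, 5]
over   → [-54, 5, -54]
*      → [-54, -270]
mod    → [-54]
22     → [-54, 22]
swap   → [22, -54]
+      → [-32]
3      → [-32, 3]
negate → [-32, -3]
over   → [-32, -3, -32]
+      → [-32, -35]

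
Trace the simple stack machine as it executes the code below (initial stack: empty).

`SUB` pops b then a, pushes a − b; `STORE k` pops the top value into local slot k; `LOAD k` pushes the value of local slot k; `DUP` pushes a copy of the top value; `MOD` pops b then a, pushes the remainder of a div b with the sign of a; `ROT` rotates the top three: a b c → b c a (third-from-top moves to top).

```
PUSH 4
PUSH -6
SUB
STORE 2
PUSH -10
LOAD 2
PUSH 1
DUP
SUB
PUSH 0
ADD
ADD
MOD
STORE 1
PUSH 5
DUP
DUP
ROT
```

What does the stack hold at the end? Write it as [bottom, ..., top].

[5, 5, 5]

PUSH 4   : 4
PUSH -6  : 4 -6
SUB      : 10
STORE 2  : (empty)
PUSH -10 : -10
LOAD 2   : -10 10
PUSH 1   : -10 10 1
DUP      : -10 10 1 1
SUB      : -10 10 0
PUSH 0   : -10 10 0 0
ADD      : -10 10 0
ADD      : -10 10
MOD      : 0
STORE 1  : (empty)
PUSH 5   : 5
DUP      : 5 5
DUP      : 5 5 5
ROT      : 5 5 5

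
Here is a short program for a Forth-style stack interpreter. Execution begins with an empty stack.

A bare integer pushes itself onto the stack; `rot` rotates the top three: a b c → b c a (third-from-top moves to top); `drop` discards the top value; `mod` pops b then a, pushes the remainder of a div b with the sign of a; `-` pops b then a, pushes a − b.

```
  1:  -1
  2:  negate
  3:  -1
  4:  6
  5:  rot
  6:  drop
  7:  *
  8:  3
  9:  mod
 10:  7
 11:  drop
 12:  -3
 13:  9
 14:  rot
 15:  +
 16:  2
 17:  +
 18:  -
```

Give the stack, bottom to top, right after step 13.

-1     : -1
negate : 1
-1     : 1 -1
6      : 1 -1 6
rot    : -1 6 1
drop   : -1 6
*      : -6
3      : -6 3
mod    : 0
7      : 0 7
drop   : 0
-3     : 0 -3
9      : 0 -3 9

[0, -3, 9]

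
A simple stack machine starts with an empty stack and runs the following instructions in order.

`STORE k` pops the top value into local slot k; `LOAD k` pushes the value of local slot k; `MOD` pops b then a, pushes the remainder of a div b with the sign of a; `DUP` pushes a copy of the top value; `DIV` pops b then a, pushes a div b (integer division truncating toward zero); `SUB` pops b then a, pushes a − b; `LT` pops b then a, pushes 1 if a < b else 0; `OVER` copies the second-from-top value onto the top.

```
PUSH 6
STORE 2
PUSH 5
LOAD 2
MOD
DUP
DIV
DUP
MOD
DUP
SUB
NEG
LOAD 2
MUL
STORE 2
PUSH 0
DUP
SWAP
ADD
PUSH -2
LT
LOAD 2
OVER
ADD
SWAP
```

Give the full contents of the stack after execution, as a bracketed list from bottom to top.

[0, 0]

PUSH 6  → 6
STORE 2 → (empty)
PUSH 5  → 5
LOAD 2  → 5 6
MOD     → 5
DUP     → 5 5
DIV     → 1
DUP     → 1 1
MOD     → 0
DUP     → 0 0
SUB     → 0
NEG     → 0
LOAD 2  → 0 6
MUL     → 0
STORE 2 → (empty)
PUSH 0  → 0
DUP     → 0 0
SWAP    → 0 0
ADD     → 0
PUSH -2 → 0 -2
LT      → 0
LOAD 2  → 0 0
OVER    → 0 0 0
ADD     → 0 0
SWAP    → 0 0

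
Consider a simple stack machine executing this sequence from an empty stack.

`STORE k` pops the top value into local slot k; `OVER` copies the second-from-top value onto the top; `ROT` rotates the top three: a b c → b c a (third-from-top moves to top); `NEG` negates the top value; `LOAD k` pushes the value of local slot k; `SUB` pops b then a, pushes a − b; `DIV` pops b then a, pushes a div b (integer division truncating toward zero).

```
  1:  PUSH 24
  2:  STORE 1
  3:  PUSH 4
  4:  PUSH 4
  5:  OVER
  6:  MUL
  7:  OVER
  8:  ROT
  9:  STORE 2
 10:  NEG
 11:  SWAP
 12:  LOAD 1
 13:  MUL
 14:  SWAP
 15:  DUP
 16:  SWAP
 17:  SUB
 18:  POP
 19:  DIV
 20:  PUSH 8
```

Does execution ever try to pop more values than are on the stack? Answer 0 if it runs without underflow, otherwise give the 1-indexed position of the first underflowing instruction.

PUSH 24  [24]
STORE 1  []
PUSH 4   [4]
PUSH 4   [4, 4]
OVER     [4, 4, 4]
MUL      [4, 16]
OVER     [4, 16, 4]
ROT      [16, 4, 4]
STORE 2  [16, 4]
NEG      [16, -4]
SWAP     [-4, 16]
LOAD 1   [-4, 16, 24]
MUL      [-4, 384]
SWAP     [384, -4]
DUP      [384, -4, -4]
SWAP     [384, -4, -4]
SUB      [384, 0]
POP      [384]
DIV  — needs 2 operands, stack has 1 → underflow

19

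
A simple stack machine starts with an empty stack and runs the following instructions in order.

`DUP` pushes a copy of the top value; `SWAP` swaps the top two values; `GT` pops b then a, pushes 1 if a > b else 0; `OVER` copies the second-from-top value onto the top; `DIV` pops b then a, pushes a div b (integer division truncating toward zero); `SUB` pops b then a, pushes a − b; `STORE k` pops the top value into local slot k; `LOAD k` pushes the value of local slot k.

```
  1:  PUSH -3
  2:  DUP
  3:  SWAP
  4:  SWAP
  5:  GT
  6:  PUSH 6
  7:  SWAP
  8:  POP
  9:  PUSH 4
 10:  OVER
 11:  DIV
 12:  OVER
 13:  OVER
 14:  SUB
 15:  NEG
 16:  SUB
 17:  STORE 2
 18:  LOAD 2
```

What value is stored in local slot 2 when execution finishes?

PUSH -3  -3
DUP      -3 -3
SWAP     -3 -3
SWAP     -3 -3
GT       0
PUSH 6   0 6
SWAP     6 0
POP      6
PUSH 4   6 4
OVER     6 4 6
DIV      6 0
OVER     6 0 6
OVER     6 0 6 0
SUB      6 0 6
NEG      6 0 -6
SUB      6 6
STORE 2  6
LOAD 2   6 6

6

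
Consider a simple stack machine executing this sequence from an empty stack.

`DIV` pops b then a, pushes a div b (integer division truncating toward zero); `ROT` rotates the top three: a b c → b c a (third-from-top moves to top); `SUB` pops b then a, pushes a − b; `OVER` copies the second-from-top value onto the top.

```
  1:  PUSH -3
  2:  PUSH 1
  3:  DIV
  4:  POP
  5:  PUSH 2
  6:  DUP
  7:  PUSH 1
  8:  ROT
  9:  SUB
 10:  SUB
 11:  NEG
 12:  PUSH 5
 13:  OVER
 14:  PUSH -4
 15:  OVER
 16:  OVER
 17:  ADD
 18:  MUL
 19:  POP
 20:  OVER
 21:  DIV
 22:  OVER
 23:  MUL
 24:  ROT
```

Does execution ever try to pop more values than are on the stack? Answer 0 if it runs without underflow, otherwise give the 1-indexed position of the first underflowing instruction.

PUSH -3 → -3
PUSH 1  → -3 1
DIV     → -3
POP     → (empty)
PUSH 2  → 2
DUP     → 2 2
PUSH 1  → 2 2 1
ROT     → 2 1 2
SUB     → 2 -1
SUB     → 3
NEG     → -3
PUSH 5  → -3 5
OVER    → -3 5 -3
PUSH -4 → -3 5 -3 -4
OVER    → -3 5 -3 -4 -3
OVER    → -3 5 -3 -4 -3 -4
ADD     → -3 5 -3 -4 -7
MUL     → -3 5 -3 28
POP     → -3 5 -3
OVER    → -3 5 -3 5
DIV     → -3 5 0
OVER    → -3 5 0 5
MUL     → -3 5 0
ROT     → 5 0 -3

0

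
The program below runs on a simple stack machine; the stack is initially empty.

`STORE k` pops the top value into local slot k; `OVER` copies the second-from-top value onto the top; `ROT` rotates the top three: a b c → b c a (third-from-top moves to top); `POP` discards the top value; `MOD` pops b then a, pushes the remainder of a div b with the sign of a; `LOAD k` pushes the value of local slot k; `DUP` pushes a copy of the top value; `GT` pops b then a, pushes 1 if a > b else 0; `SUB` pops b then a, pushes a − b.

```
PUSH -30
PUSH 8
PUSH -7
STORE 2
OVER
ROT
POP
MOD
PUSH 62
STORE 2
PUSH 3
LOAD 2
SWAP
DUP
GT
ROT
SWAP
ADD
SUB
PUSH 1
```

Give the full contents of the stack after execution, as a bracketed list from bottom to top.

PUSH -30 → [-30]
PUSH 8   → [-30, 8]
PUSH -7  → [-30, 8, -7]
STORE 2  → [-30, 8]
OVER     → [-30, 8, -30]
ROT      → [8, -30, -30]
POP      → [8, -30]
MOD      → [8]
PUSH 62  → [8, 62]
STORE 2  → [8]
PUSH 3   → [8, 3]
LOAD 2   → [8, 3, 62]
SWAP     → [8, 62, 3]
DUP      → [8, 62, 3, 3]
GT       → [8, 62, 0]
ROT      → [62, 0, 8]
SWAP     → [62, 8, 0]
ADD      → [62, 8]
SUB      → [54]
PUSH 1   → [54, 1]

[54, 1]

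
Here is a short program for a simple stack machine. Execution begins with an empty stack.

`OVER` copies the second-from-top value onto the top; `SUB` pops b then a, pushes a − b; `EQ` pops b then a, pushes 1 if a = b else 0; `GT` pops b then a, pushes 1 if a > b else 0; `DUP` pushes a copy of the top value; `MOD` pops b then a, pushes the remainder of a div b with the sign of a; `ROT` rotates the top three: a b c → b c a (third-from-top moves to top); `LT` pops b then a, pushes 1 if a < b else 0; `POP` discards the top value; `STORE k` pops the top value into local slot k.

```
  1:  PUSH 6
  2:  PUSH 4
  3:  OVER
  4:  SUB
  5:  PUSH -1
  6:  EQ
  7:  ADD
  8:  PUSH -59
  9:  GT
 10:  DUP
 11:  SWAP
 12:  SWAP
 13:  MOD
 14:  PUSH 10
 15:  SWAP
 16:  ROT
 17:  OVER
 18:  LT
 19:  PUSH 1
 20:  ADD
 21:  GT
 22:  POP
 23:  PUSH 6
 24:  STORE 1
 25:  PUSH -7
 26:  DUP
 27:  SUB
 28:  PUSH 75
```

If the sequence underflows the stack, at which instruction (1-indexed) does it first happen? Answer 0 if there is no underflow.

16

PUSH 6   → [6]
PUSH 4   → [6, 4]
OVER     → [6, 4, 6]
SUB      → [6, -2]
PUSH -1  → [6, -2, -1]
EQ       → [6, 0]
ADD      → [6]
PUSH -59 → [6, -59]
GT       → [1]
DUP      → [1, 1]
SWAP     → [1, 1]
SWAP     → [1, 1]
MOD      → [0]
PUSH 10  → [0, 10]
SWAP     → [10, 0]
ROT  — needs 3 operands, stack has 2 → underflow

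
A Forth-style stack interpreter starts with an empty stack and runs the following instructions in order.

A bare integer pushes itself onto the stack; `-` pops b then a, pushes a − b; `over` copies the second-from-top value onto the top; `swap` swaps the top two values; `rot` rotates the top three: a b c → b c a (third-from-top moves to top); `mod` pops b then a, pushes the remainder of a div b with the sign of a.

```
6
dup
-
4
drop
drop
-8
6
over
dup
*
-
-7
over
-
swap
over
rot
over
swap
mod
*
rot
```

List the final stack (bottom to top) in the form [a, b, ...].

[-58, 0, -8]

6    → 6
dup  → 6 6
-    → 0
4    → 0 4
drop → 0
drop → (empty)
-8   → -8
6    → -8 6
over → -8 6 -8
dup  → -8 6 -8 -8
*    → -8 6 64
-    → -8 -58
-7   → -8 -58 -7
over → -8 -58 -7 -58
-    → -8 -58 51
swap → -8 51 -58
over → -8 51 -58 51
rot  → -8 -58 51 51
over → -8 -58 51 51 51
swap → -8 -58 51 51 51
mod  → -8 -58 51 0
*    → -8 -58 0
rot  → -58 0 -8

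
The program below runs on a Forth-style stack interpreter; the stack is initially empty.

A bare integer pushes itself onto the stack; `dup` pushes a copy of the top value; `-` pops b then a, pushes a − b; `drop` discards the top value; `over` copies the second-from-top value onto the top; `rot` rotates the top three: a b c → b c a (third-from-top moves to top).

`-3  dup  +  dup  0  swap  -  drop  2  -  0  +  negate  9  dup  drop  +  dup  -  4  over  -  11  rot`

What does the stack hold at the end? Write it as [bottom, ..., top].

[4, 11, 0]

-3     → -3
dup    → -3 -3
+      → -6
dup    → -6 -6
0      → -6 -6 0
swap   → -6 0 -6
-      → -6 6
drop   → -6
2      → -6 2
-      → -8
0      → -8 0
+      → -8
negate → 8
9      → 8 9
dup    → 8 9 9
drop   → 8 9
+      → 17
dup    → 17 17
-      → 0
4      → 0 4
over   → 0 4 0
-      → 0 4
11     → 0 4 11
rot    → 4 11 0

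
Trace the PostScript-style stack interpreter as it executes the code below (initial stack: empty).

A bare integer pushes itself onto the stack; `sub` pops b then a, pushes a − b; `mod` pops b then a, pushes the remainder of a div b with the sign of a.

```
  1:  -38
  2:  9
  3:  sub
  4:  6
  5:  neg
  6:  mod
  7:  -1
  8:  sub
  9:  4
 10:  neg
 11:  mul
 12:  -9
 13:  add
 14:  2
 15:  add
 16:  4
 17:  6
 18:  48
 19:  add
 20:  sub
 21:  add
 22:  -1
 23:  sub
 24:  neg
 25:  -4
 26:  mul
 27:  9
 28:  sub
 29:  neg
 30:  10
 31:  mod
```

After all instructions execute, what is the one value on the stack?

-38 : -38
9   : -38 9
sub : -47
6   : -47 6
neg : -47 -6
mod : -5
-1  : -5 -1
sub : -4
4   : -4 4
neg : -4 -4
mul : 16
-9  : 16 -9
add : 7
2   : 7 2
add : 9
4   : 9 4
6   : 9 4 6
48  : 9 4 6 48
add : 9 4 54
sub : 9 -50
add : -41
-1  : -41 -1
sub : -40
neg : 40
-4  : 40 -4
mul : -160
9   : -160 9
sub : -169
neg : 169
10  : 169 10
mod : 9

9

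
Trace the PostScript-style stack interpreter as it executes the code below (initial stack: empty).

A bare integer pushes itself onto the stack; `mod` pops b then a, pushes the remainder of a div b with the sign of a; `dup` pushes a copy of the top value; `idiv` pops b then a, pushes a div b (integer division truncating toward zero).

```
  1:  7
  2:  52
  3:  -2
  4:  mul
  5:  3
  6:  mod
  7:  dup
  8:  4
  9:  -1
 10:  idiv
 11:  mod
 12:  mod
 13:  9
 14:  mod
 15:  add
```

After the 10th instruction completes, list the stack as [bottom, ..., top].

7     [7]
52    [7, 52]
-2    [7, 52, -2]
mul   [7, -104]
3     [7, -104, 3]
mod   [7, -2]
dup   [7, -2, -2]
4     [7, -2, -2, 4]
-1    [7, -2, -2, 4, -1]
idiv  [7, -2, -2, -4]

[7, -2, -2, -4]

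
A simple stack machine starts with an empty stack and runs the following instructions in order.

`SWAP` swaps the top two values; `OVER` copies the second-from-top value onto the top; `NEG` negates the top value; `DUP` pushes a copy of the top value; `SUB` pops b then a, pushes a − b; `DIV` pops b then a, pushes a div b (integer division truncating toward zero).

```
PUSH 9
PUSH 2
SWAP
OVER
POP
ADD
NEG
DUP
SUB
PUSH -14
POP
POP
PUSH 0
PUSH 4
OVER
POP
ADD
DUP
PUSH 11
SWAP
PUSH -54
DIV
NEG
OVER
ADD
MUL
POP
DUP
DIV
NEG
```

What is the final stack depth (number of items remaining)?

1

PUSH 9    [9]
PUSH 2    [9, 2]
SWAP      [2, 9]
OVER      [2, 9, 2]
POP       [2, 9]
ADD       [11]
NEG       [-11]
DUP       [-11, -11]
SUB       [0]
PUSH -14  [0, -14]
POP       [0]
POP       []
PUSH 0    [0]
PUSH 4    [0, 4]
OVER      [0, 4, 0]
POP       [0, 4]
ADD       [4]
DUP       [4, 4]
PUSH 11   [4, 4, 11]
SWAP      [4, 11, 4]
PUSH -54  [4, 11, 4, -54]
DIV       [4, 11, 0]
NEG       [4, 11, 0]
OVER      [4, 11, 0, 11]
ADD       [4, 11, 11]
MUL       [4, 121]
POP       [4]
DUP       [4, 4]
DIV       [1]
NEG       [-1]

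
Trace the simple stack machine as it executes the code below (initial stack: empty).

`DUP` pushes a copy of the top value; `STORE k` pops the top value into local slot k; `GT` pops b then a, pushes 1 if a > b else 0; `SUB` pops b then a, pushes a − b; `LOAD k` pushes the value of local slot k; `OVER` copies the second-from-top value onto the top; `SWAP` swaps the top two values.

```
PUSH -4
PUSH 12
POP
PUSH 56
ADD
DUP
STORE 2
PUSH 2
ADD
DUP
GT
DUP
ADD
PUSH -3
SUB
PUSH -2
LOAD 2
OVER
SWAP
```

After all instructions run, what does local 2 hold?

PUSH -4 : [-4]
PUSH 12 : [-4, 12]
POP     : [-4]
PUSH 56 : [-4, 56]
ADD     : [52]
DUP     : [52, 52]
STORE 2 : [52]
PUSH 2  : [52, 2]
ADD     : [54]
DUP     : [54, 54]
GT      : [0]
DUP     : [0, 0]
ADD     : [0]
PUSH -3 : [0, -3]
SUB     : [3]
PUSH -2 : [3, -2]
LOAD 2  : [3, -2, 52]
OVER    : [3, -2, 52, -2]
SWAP    : [3, -2, -2, 52]

52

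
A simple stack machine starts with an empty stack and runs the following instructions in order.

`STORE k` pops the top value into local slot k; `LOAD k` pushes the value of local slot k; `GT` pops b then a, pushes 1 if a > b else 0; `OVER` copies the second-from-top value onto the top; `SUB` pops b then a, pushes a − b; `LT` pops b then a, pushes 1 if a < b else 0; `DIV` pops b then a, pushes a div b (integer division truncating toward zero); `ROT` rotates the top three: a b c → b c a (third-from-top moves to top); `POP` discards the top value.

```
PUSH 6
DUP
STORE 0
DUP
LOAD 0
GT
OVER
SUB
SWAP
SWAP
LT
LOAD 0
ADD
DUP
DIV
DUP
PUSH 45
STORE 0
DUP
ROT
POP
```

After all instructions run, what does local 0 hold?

PUSH 6  → [6]
DUP     → [6, 6]
STORE 0 → [6]
DUP     → [6, 6]
LOAD 0  → [6, 6, 6]
GT      → [6, 0]
OVER    → [6, 0, 6]
SUB     → [6, -6]
SWAP    → [-6, 6]
SWAP    → [6, -6]
LT      → [0]
LOAD 0  → [0, 6]
ADD     → [6]
DUP     → [6, 6]
DIV     → [1]
DUP     → [1, 1]
PUSH 45 → [1, 1, 45]
STORE 0 → [1, 1]
DUP     → [1, 1, 1]
ROT     → [1, 1, 1]
POP     → [1, 1]

45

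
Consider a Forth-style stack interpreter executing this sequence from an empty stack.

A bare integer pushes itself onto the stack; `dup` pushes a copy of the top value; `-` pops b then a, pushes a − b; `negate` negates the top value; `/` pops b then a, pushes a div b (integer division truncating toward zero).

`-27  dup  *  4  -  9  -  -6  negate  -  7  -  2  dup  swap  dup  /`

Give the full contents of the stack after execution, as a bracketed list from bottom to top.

[703, 2, 1]

-27    → -27
dup    → -27 -27
*      → 729
4      → 729 4
-      → 725
9      → 725 9
-      → 716
-6     → 716 -6
negate → 716 6
-      → 710
7      → 710 7
-      → 703
2      → 703 2
dup    → 703 2 2
swap   → 703 2 2
dup    → 703 2 2 2
/      → 703 2 1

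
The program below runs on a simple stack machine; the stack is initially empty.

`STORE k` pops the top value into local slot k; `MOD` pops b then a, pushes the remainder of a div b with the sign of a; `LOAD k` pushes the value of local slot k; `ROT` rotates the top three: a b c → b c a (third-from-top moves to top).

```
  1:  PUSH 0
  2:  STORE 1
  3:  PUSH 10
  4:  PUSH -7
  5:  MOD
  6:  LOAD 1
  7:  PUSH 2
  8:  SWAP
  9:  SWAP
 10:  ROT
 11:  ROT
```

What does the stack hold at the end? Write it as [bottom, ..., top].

[2, 3, 0]

PUSH 0   [0]
STORE 1  []
PUSH 10  [10]
PUSH -7  [10, -7]
MOD      [3]
LOAD 1   [3, 0]
PUSH 2   [3, 0, 2]
SWAP     [3, 2, 0]
SWAP     [3, 0, 2]
ROT      [0, 2, 3]
ROT      [2, 3, 0]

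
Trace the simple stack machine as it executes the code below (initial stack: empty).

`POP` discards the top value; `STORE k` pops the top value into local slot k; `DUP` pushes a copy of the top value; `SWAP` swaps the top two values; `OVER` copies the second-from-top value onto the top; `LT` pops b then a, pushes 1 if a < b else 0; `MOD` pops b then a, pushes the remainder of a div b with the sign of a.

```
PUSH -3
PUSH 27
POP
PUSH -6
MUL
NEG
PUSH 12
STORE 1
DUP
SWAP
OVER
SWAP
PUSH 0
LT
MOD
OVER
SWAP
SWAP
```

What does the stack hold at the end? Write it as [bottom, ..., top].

PUSH -3 -> [-3]
PUSH 27 -> [-3, 27]
POP     -> [-3]
PUSH -6 -> [-3, -6]
MUL     -> [18]
NEG     -> [-18]
PUSH 12 -> [-18, 12]
STORE 1 -> [-18]
DUP     -> [-18, -18]
SWAP    -> [-18, -18]
OVER    -> [-18, -18, -18]
SWAP    -> [-18, -18, -18]
PUSH 0  -> [-18, -18, -18, 0]
LT      -> [-18, -18, 1]
MOD     -> [-18, 0]
OVER    -> [-18, 0, -18]
SWAP    -> [-18, -18, 0]
SWAP    -> [-18, 0, -18]

[-18, 0, -18]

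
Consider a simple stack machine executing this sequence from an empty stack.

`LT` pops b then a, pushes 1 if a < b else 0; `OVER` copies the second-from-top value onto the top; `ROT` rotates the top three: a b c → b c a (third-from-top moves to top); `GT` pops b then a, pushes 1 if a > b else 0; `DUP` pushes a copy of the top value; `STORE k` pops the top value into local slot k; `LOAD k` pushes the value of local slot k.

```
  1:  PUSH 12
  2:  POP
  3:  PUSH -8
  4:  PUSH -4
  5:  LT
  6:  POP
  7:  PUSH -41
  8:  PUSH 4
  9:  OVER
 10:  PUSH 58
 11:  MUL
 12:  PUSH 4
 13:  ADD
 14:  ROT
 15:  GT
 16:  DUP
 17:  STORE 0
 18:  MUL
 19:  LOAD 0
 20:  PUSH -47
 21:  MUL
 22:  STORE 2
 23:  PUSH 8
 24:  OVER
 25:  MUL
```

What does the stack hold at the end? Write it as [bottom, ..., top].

[0, 0]

PUSH 12  : [12]
POP      : []
PUSH -8  : [-8]
PUSH -4  : [-8, -4]
LT       : [1]
POP      : []
PUSH -41 : [-41]
PUSH 4   : [-41, 4]
OVER     : [-41, 4, -41]
PUSH 58  : [-41, 4, -41, 58]
MUL      : [-41, 4, -2378]
PUSH 4   : [-41, 4, -2378, 4]
ADD      : [-41, 4, -2374]
ROT      : [4, -2374, -41]
GT       : [4, 0]
DUP      : [4, 0, 0]
STORE 0  : [4, 0]
MUL      : [0]
LOAD 0   : [0, 0]
PUSH -47 : [0, 0, -47]
MUL      : [0, 0]
STORE 2  : [0]
PUSH 8   : [0, 8]
OVER     : [0, 8, 0]
MUL      : [0, 0]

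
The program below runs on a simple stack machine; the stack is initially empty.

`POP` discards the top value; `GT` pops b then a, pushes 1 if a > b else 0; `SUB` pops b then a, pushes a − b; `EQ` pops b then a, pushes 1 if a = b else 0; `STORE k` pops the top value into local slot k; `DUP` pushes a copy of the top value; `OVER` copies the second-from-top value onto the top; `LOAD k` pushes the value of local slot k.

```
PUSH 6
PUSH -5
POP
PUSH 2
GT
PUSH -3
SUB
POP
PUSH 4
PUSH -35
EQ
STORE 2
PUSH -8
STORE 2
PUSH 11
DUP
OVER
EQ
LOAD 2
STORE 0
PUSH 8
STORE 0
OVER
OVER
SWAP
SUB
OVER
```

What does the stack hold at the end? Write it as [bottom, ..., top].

PUSH 6   → 6
PUSH -5  → 6 -5
POP      → 6
PUSH 2   → 6 2
GT       → 1
PUSH -3  → 1 -3
SUB      → 4
POP      → (empty)
PUSH 4   → 4
PUSH -35 → 4 -35
EQ       → 0
STORE 2  → (empty)
PUSH -8  → -8
STORE 2  → (empty)
PUSH 11  → 11
DUP      → 11 11
OVER     → 11 11 11
EQ       → 11 1
LOAD 2   → 11 1 -8
STORE 0  → 11 1
PUSH 8   → 11 1 8
STORE 0  → 11 1
OVER     → 11 1 11
OVER     → 11 1 11 1
SWAP     → 11 1 1 11
SUB      → 11 1 -10
OVER     → 11 1 -10 1

[11, 1, -10, 1]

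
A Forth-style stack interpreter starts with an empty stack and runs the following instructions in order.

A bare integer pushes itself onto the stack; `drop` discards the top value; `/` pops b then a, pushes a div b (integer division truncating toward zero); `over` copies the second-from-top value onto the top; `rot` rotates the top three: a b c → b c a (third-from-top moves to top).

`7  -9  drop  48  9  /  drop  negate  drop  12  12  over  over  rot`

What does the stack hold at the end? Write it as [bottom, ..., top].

7      -> [7]
-9     -> [7, -9]
drop   -> [7]
48     -> [7, 48]
9      -> [7, 48, 9]
/      -> [7, 5]
drop   -> [7]
negate -> [-7]
drop   -> []
12     -> [12]
12     -> [12, 12]
over   -> [12, 12, 12]
over   -> [12, 12, 12, 12]
rot    -> [12, 12, 12, 12]

[12, 12, 12, 12]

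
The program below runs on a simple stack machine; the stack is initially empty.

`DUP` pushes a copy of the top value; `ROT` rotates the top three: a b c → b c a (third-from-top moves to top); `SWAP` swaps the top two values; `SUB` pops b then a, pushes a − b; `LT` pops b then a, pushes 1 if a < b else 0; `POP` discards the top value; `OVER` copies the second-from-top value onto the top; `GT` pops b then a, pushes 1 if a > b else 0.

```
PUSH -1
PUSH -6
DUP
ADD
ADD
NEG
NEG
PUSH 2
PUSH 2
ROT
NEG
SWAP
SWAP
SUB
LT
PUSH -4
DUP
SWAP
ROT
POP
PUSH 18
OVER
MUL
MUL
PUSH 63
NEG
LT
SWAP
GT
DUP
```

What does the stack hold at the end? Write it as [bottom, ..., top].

PUSH -1 : [-1]
PUSH -6 : [-1, -6]
DUP     : [-1, -6, -6]
ADD     : [-1, -12]
ADD     : [-13]
NEG     : [13]
NEG     : [-13]
PUSH 2  : [-13, 2]
PUSH 2  : [-13, 2, 2]
ROT     : [2, 2, -13]
NEG     : [2, 2, 13]
SWAP    : [2, 13, 2]
SWAP    : [2, 2, 13]
SUB     : [2, -11]
LT      : [0]
PUSH -4 : [0, -4]
DUP     : [0, -4, -4]
SWAP    : [0, -4, -4]
ROT     : [-4, -4, 0]
POP     : [-4, -4]
PUSH 18 : [-4, -4, 18]
OVER    : [-4, -4, 18, -4]
MUL     : [-4, -4, -72]
MUL     : [-4, 288]
PUSH 63 : [-4, 288, 63]
NEG     : [-4, 288, -63]
LT      : [-4, 0]
SWAP    : [0, -4]
GT      : [1]
DUP     : [1, 1]

[1, 1]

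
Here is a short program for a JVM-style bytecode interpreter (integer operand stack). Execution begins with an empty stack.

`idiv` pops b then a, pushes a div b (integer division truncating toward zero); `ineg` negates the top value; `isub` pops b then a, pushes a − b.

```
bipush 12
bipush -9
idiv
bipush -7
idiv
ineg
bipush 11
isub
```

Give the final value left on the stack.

-11

bipush 12 -> 12
bipush -9 -> 12 -9
idiv      -> -1
bipush -7 -> -1 -7
idiv      -> 0
ineg      -> 0
bipush 11 -> 0 11
isub      -> -11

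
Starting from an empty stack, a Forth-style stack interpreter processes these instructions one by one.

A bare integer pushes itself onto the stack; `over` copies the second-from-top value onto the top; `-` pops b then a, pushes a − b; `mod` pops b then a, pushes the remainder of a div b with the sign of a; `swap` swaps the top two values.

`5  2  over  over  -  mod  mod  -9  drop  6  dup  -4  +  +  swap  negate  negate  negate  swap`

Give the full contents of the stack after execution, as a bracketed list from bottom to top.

5       5
2       5 2
over    5 2 5
over    5 2 5 2
-       5 2 3
mod     5 2
mod     1
-9      1 -9
drop    1
6       1 6
dup     1 6 6
-4      1 6 6 -4
+       1 6 2
+       1 8
swap    8 1
negate  8 -1
negate  8 1
negate  8 -1
swap    -1 8

[-1, 8]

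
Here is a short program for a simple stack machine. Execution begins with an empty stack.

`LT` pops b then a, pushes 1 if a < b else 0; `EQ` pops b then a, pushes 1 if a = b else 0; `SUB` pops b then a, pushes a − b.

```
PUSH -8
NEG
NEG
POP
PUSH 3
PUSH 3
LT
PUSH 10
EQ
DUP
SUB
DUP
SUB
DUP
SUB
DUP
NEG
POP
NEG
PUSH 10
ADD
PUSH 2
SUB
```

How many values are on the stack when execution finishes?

PUSH -8 : [-8]
NEG     : [8]
NEG     : [-8]
POP     : []
PUSH 3  : [3]
PUSH 3  : [3, 3]
LT      : [0]
PUSH 10 : [0, 10]
EQ      : [0]
DUP     : [0, 0]
SUB     : [0]
DUP     : [0, 0]
SUB     : [0]
DUP     : [0, 0]
SUB     : [0]
DUP     : [0, 0]
NEG     : [0, 0]
POP     : [0]
NEG     : [0]
PUSH 10 : [0, 10]
ADD     : [10]
PUSH 2  : [10, 2]
SUB     : [8]

1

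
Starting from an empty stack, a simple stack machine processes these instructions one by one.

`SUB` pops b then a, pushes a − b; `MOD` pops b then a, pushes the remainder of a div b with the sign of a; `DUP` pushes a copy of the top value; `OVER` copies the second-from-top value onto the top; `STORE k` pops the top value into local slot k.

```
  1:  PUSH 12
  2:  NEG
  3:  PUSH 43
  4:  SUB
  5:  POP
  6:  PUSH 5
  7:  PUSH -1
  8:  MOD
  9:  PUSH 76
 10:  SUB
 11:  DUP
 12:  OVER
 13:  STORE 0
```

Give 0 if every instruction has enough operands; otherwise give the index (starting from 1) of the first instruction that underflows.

0

PUSH 12  [12]
NEG      [-12]
PUSH 43  [-12, 43]
SUB      [-55]
POP      []
PUSH 5   [5]
PUSH -1  [5, -1]
MOD      [0]
PUSH 76  [0, 76]
SUB      [-76]
DUP      [-76, -76]
OVER     [-76, -76, -76]
STORE 0  [-76, -76]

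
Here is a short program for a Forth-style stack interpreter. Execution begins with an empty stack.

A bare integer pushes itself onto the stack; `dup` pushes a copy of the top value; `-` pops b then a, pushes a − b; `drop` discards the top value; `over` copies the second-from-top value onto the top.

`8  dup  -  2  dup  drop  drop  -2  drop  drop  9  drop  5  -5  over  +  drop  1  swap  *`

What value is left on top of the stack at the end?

5

8    : [8]
dup  : [8, 8]
-    : [0]
2    : [0, 2]
dup  : [0, 2, 2]
drop : [0, 2]
drop : [0]
-2   : [0, -2]
drop : [0]
drop : []
9    : [9]
drop : []
5    : [5]
-5   : [5, -5]
over : [5, -5, 5]
+    : [5, 0]
drop : [5]
1    : [5, 1]
swap : [1, 5]
*    : [5]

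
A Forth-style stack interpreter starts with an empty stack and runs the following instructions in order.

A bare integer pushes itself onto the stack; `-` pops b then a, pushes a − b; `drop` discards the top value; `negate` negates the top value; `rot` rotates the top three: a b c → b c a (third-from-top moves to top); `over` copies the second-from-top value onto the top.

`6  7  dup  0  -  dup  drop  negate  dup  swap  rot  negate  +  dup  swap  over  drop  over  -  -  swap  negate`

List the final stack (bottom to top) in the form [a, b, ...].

6      : [6]
7      : [6, 7]
dup    : [6, 7, 7]
0      : [6, 7, 7, 0]
-      : [6, 7, 7]
dup    : [6, 7, 7, 7]
drop   : [6, 7, 7]
negate : [6, 7, -7]
dup    : [6, 7, -7, -7]
swap   : [6, 7, -7, -7]
rot    : [6, -7, -7, 7]
negate : [6, -7, -7, -7]
+      : [6, -7, -14]
dup    : [6, -7, -14, -14]
swap   : [6, -7, -14, -14]
over   : [6, -7, -14, -14, -14]
drop   : [6, -7, -14, -14]
over   : [6, -7, -14, -14, -14]
-      : [6, -7, -14, 0]
-      : [6, -7, -14]
swap   : [6, -14, -7]
negate : [6, -14, 7]

[6, -14, 7]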